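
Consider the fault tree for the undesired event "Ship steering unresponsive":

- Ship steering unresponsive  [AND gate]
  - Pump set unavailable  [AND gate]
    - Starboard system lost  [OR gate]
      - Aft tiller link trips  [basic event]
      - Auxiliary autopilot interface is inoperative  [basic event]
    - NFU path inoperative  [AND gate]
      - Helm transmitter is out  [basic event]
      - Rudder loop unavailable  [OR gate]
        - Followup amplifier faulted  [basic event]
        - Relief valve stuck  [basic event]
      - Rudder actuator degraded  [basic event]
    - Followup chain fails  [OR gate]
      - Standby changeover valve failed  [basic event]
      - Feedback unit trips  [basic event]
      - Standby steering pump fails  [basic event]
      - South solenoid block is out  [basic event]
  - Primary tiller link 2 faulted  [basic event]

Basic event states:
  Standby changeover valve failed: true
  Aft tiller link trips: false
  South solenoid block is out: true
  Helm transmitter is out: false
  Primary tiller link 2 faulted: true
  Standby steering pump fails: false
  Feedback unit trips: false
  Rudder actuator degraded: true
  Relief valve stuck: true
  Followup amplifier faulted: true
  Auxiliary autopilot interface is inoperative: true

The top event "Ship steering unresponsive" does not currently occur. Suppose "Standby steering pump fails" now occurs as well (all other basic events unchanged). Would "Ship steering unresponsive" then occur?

No

Counterfactual: set "Standby steering pump fails" to occurred.
Starboard system lost [OR]: Aft tiller link trips=not, Auxiliary autopilot interface is inoperative=occurs → at least one input occurs → occurs.
Rudder loop unavailable [OR]: Followup amplifier faulted=occurs, Relief valve stuck=occurs → at least one input occurs → occurs.
NFU path inoperative [AND]: Helm transmitter is out=not, Rudder loop unavailable=occurs, Rudder actuator degraded=occurs → not all inputs occur → does not occur.
Followup chain fails [OR]: Standby changeover valve failed=occurs, Feedback unit trips=not, Standby steering pump fails=occurs, South solenoid block is out=occurs → at least one input occurs → occurs.
Pump set unavailable [AND]: Starboard system lost=occurs, NFU path inoperative=not, Followup chain fails=occurs → not all inputs occur → does not occur.
Ship steering unresponsive [AND]: Pump set unavailable=not, Primary tiller link 2 faulted=occurs → not all inputs occur → does not occur.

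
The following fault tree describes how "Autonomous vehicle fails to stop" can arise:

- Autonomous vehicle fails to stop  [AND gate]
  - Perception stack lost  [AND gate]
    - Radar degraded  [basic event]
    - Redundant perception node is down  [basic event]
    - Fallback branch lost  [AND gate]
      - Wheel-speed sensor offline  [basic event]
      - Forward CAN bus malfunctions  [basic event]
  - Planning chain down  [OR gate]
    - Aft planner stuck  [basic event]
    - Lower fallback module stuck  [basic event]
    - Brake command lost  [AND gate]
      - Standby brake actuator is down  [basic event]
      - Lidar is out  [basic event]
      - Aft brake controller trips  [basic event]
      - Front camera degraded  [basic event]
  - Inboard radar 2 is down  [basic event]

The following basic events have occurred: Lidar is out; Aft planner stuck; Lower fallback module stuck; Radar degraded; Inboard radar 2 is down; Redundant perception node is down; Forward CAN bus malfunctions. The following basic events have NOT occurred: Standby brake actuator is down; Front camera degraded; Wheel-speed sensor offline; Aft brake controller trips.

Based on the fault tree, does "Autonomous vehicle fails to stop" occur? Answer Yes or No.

Fallback branch lost [AND]: Wheel-speed sensor offline=not, Forward CAN bus malfunctions=occurs → not all inputs occur → does not occur.
Perception stack lost [AND]: Radar degraded=occurs, Redundant perception node is down=occurs, Fallback branch lost=not → not all inputs occur → does not occur.
Brake command lost [AND]: Standby brake actuator is down=not, Lidar is out=occurs, Aft brake controller trips=not, Front camera degraded=not → not all inputs occur → does not occur.
Planning chain down [OR]: Aft planner stuck=occurs, Lower fallback module stuck=occurs, Brake command lost=not → at least one input occurs → occurs.
Autonomous vehicle fails to stop [AND]: Perception stack lost=not, Planning chain down=occurs, Inboard radar 2 is down=occurs → not all inputs occur → does not occur.

No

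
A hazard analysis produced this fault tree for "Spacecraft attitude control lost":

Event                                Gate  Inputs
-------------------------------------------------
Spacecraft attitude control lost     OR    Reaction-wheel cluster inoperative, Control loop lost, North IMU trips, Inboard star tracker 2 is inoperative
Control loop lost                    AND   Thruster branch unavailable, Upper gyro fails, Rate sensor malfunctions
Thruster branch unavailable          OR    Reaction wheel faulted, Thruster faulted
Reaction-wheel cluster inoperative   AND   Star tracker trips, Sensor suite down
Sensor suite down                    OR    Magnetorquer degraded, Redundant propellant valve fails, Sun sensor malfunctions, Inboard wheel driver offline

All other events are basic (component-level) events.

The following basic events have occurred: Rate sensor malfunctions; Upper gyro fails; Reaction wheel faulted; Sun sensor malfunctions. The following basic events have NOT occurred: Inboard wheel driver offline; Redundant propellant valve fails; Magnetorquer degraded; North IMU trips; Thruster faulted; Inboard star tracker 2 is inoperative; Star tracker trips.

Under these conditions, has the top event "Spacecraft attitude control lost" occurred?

Yes

Sensor suite down [OR]: Magnetorquer degraded=not, Redundant propellant valve fails=not, Sun sensor malfunctions=occurs, Inboard wheel driver offline=not → at least one input occurs → occurs.
Reaction-wheel cluster inoperative [AND]: Star tracker trips=not, Sensor suite down=occurs → not all inputs occur → does not occur.
Thruster branch unavailable [OR]: Reaction wheel faulted=occurs, Thruster faulted=not → at least one input occurs → occurs.
Control loop lost [AND]: Thruster branch unavailable=occurs, Upper gyro fails=occurs, Rate sensor malfunctions=occurs → all inputs occur → occurs.
Spacecraft attitude control lost [OR]: Reaction-wheel cluster inoperative=not, Control loop lost=occurs, North IMU trips=not, Inboard star tracker 2 is inoperative=not → at least one input occurs → occurs.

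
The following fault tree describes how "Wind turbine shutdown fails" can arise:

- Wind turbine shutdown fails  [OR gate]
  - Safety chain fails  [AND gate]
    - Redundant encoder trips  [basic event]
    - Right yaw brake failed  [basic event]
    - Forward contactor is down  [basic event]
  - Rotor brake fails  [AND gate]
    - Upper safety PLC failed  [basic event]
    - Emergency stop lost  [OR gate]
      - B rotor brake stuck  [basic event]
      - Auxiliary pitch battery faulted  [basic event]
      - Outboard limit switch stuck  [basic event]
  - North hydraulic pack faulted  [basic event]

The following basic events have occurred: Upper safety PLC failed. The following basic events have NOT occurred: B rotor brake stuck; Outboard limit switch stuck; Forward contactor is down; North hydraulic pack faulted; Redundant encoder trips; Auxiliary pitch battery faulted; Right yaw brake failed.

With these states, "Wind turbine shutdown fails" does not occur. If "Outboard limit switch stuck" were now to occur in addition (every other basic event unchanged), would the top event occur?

Counterfactual: set "Outboard limit switch stuck" to occurred.
Safety chain fails [AND]: Redundant encoder trips=not, Right yaw brake failed=not, Forward contactor is down=not → not all inputs occur → does not occur.
Emergency stop lost [OR]: B rotor brake stuck=not, Auxiliary pitch battery faulted=not, Outboard limit switch stuck=occurs → at least one input occurs → occurs.
Rotor brake fails [AND]: Upper safety PLC failed=occurs, Emergency stop lost=occurs → all inputs occur → occurs.
Wind turbine shutdown fails [OR]: Safety chain fails=not, Rotor brake fails=occurs, North hydraulic pack faulted=not → at least one input occurs → occurs.

Yes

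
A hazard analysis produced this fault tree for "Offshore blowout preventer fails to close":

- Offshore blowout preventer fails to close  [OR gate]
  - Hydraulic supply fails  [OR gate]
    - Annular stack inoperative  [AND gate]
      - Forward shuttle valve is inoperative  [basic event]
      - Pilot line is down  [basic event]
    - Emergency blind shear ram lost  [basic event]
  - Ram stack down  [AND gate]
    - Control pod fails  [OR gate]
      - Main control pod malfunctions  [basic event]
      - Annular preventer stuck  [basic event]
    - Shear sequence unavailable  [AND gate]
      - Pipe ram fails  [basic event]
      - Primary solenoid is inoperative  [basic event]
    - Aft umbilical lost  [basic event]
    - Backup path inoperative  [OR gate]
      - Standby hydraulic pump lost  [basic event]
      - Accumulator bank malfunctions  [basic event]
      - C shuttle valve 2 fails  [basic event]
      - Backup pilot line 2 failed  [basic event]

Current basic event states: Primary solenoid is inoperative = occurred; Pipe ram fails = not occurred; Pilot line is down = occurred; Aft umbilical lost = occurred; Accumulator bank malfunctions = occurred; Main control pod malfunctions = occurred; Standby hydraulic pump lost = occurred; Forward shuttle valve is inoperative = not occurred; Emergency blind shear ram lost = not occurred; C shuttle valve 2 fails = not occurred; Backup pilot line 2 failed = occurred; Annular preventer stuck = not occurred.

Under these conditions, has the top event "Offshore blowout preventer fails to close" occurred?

No

Annular stack inoperative [AND]: Forward shuttle valve is inoperative=not, Pilot line is down=occurs → not all inputs occur → does not occur.
Hydraulic supply fails [OR]: Annular stack inoperative=not, Emergency blind shear ram lost=not → no input occurs → does not occur.
Control pod fails [OR]: Main control pod malfunctions=occurs, Annular preventer stuck=not → at least one input occurs → occurs.
Shear sequence unavailable [AND]: Pipe ram fails=not, Primary solenoid is inoperative=occurs → not all inputs occur → does not occur.
Backup path inoperative [OR]: Standby hydraulic pump lost=occurs, Accumulator bank malfunctions=occurs, C shuttle valve 2 fails=not, Backup pilot line 2 failed=occurs → at least one input occurs → occurs.
Ram stack down [AND]: Control pod fails=occurs, Shear sequence unavailable=not, Aft umbilical lost=occurs, Backup path inoperative=occurs → not all inputs occur → does not occur.
Offshore blowout preventer fails to close [OR]: Hydraulic supply fails=not, Ram stack down=not → no input occurs → does not occur.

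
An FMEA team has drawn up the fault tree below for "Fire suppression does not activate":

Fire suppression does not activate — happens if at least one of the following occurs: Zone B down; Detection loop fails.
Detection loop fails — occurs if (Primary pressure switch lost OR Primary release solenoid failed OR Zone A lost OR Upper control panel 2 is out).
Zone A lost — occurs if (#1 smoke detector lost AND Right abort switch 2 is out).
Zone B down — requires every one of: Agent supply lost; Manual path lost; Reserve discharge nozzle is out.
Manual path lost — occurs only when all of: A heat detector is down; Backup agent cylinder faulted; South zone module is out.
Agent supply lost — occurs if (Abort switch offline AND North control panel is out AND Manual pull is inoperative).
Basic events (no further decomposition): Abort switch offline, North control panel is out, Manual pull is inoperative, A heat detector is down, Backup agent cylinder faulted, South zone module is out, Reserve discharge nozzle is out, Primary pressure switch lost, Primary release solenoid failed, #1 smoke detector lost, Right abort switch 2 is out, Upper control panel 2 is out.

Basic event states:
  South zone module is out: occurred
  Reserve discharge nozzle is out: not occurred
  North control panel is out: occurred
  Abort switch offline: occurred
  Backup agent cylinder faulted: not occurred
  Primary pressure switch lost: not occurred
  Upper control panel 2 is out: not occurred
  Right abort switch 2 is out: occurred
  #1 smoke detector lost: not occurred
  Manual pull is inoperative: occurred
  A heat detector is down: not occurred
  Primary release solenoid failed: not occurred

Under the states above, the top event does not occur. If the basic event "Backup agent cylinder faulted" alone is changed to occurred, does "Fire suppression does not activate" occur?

Counterfactual: set "Backup agent cylinder faulted" to occurred.
Agent supply lost [AND]: Abort switch offline=occurs, North control panel is out=occurs, Manual pull is inoperative=occurs → all inputs occur → occurs.
Manual path lost [AND]: A heat detector is down=not, Backup agent cylinder faulted=occurs, South zone module is out=occurs → not all inputs occur → does not occur.
Zone B down [AND]: Agent supply lost=occurs, Manual path lost=not, Reserve discharge nozzle is out=not → not all inputs occur → does not occur.
Zone A lost [AND]: #1 smoke detector lost=not, Right abort switch 2 is out=occurs → not all inputs occur → does not occur.
Detection loop fails [OR]: Primary pressure switch lost=not, Primary release solenoid failed=not, Zone A lost=not, Upper control panel 2 is out=not → no input occurs → does not occur.
Fire suppression does not activate [OR]: Zone B down=not, Detection loop fails=not → no input occurs → does not occur.

No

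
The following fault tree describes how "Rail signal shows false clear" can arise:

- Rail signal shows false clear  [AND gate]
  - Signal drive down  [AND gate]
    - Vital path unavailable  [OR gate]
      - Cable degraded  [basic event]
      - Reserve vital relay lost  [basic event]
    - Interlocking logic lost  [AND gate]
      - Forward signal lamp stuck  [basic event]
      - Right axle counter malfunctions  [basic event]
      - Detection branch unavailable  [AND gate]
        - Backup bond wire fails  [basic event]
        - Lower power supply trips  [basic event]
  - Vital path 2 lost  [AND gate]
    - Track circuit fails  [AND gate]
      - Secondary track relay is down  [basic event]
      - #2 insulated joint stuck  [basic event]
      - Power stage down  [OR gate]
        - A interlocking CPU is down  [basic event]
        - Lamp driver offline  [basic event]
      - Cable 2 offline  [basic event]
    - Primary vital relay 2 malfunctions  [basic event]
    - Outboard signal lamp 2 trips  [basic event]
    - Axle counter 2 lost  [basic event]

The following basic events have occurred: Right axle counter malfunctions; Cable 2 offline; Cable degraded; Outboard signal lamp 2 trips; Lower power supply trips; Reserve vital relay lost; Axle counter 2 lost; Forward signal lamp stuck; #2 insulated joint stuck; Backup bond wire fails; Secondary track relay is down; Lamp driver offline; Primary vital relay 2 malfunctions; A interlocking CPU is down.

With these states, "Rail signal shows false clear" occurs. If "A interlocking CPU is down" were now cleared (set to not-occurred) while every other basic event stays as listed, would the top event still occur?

Yes

Counterfactual: set "A interlocking CPU is down" to not occurred.
Vital path unavailable [OR]: Cable degraded=occurs, Reserve vital relay lost=occurs → at least one input occurs → occurs.
Detection branch unavailable [AND]: Backup bond wire fails=occurs, Lower power supply trips=occurs → all inputs occur → occurs.
Interlocking logic lost [AND]: Forward signal lamp stuck=occurs, Right axle counter malfunctions=occurs, Detection branch unavailable=occurs → all inputs occur → occurs.
Signal drive down [AND]: Vital path unavailable=occurs, Interlocking logic lost=occurs → all inputs occur → occurs.
Power stage down [OR]: A interlocking CPU is down=not, Lamp driver offline=occurs → at least one input occurs → occurs.
Track circuit fails [AND]: Secondary track relay is down=occurs, #2 insulated joint stuck=occurs, Power stage down=occurs, Cable 2 offline=occurs → all inputs occur → occurs.
Vital path 2 lost [AND]: Track circuit fails=occurs, Primary vital relay 2 malfunctions=occurs, Outboard signal lamp 2 trips=occurs, Axle counter 2 lost=occurs → all inputs occur → occurs.
Rail signal shows false clear [AND]: Signal drive down=occurs, Vital path 2 lost=occurs → all inputs occur → occurs.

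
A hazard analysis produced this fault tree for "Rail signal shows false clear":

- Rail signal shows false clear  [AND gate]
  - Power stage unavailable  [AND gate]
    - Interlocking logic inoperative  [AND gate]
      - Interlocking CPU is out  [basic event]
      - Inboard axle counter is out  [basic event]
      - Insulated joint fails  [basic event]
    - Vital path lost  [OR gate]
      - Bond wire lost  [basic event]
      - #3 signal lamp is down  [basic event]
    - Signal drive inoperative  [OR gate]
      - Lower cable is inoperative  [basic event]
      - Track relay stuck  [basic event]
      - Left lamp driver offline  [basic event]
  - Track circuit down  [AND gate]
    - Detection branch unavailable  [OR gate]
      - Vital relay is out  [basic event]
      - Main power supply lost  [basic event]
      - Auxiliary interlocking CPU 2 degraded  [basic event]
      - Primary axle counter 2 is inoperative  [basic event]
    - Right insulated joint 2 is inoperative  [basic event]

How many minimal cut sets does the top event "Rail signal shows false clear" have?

24

Interlocking logic inoperative [AND]: one cut set from each child combined → 1 × 1 × 1 = 1 cut set(s).
Vital path lost [OR]: union of children's cut sets → 2 cut set(s).
Signal drive inoperative [OR]: union of children's cut sets → 3 cut set(s).
Power stage unavailable [AND]: one cut set from each child combined → 1 × 2 × 3 = 6 cut set(s).
Detection branch unavailable [OR]: union of children's cut sets → 4 cut set(s).
Track circuit down [AND]: one cut set from each child combined → 4 × 1 = 4 cut set(s).
Rail signal shows false clear [AND]: one cut set from each child combined → 6 × 4 = 24 cut set(s).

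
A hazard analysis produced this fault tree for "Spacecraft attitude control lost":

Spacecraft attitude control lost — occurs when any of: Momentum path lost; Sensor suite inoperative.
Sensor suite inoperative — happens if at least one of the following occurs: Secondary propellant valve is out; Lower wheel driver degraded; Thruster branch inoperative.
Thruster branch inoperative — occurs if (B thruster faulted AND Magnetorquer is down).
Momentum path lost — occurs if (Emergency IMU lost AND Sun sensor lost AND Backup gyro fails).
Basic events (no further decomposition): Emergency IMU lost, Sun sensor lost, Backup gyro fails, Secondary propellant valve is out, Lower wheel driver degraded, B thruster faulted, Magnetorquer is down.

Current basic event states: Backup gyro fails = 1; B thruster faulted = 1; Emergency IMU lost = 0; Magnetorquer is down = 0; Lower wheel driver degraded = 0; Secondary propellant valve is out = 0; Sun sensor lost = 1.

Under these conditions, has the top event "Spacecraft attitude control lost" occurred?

Momentum path lost [AND]: Emergency IMU lost=not, Sun sensor lost=occurs, Backup gyro fails=occurs → not all inputs occur → does not occur.
Thruster branch inoperative [AND]: B thruster faulted=occurs, Magnetorquer is down=not → not all inputs occur → does not occur.
Sensor suite inoperative [OR]: Secondary propellant valve is out=not, Lower wheel driver degraded=not, Thruster branch inoperative=not → no input occurs → does not occur.
Spacecraft attitude control lost [OR]: Momentum path lost=not, Sensor suite inoperative=not → no input occurs → does not occur.

No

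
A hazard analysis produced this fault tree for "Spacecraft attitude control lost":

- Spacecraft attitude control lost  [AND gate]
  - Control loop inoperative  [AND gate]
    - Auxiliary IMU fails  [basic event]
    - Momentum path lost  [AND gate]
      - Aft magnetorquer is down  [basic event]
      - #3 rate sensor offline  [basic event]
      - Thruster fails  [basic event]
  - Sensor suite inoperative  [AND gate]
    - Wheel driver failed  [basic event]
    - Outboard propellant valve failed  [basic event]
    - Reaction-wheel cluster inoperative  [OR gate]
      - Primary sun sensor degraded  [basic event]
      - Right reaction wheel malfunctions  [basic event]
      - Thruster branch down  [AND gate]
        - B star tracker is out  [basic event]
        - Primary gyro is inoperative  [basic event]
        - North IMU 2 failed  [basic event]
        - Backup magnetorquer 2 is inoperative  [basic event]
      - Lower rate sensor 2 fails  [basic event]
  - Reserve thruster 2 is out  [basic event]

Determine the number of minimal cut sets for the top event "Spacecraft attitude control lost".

Momentum path lost [AND]: one cut set from each child combined → 1 × 1 × 1 = 1 cut set(s).
Control loop inoperative [AND]: one cut set from each child combined → 1 × 1 = 1 cut set(s).
Thruster branch down [AND]: one cut set from each child combined → 1 × 1 × 1 × 1 = 1 cut set(s).
Reaction-wheel cluster inoperative [OR]: union of children's cut sets → 4 cut set(s).
Sensor suite inoperative [AND]: one cut set from each child combined → 1 × 1 × 4 = 4 cut set(s).
Spacecraft attitude control lost [AND]: one cut set from each child combined → 1 × 4 × 1 = 4 cut set(s).
Minimal cut sets: {#3 rate sensor offline, Aft magnetorquer is down, Auxiliary IMU fails, Outboard propellant valve failed, Primary sun sensor degraded, Reserve thruster 2 is out, Thruster fails, Wheel driver failed}; {#3 rate sensor offline, Aft magnetorquer is down, Auxiliary IMU fails, Outboard propellant valve failed, Reserve thruster 2 is out, Right reaction wheel malfunctions, Thruster fails, Wheel driver failed}; {#3 rate sensor offline, Aft magnetorquer is down, Auxiliary IMU fails, B star tracker is out, Backup magnetorquer 2 is inoperative, North IMU 2 failed, Outboard propellant valve failed, Primary gyro is inoperative, Reserve thruster 2 is out, Thruster fails, Wheel driver failed}; {#3 rate sensor offline, Aft magnetorquer is down, Auxiliary IMU fails, Lower rate sensor 2 fails, Outboard propellant valve failed, Reserve thruster 2 is out, Thruster fails, Wheel driver failed}.

4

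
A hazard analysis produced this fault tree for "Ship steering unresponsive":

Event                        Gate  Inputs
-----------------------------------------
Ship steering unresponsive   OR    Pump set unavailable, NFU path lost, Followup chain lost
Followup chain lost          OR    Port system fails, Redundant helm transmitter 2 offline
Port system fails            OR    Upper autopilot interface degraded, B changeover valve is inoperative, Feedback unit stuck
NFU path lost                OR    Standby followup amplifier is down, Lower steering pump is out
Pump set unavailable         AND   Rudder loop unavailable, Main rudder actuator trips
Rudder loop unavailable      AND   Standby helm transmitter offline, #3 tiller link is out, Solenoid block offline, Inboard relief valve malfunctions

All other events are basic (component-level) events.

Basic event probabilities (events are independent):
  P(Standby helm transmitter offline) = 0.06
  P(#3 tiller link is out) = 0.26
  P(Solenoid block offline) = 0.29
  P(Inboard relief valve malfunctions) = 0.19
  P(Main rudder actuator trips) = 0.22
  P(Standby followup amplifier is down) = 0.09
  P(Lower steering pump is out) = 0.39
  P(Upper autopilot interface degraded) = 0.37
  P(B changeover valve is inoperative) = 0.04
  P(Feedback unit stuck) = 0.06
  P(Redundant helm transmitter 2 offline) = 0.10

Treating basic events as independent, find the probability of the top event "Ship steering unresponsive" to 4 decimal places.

P(Rudder loop unavailable) [AND] = 0.06 × 0.26 × 0.29 × 0.19 = 0.000860
P(Pump set unavailable) [AND] = 0.000860 × 0.22 = 0.000189
P(NFU path lost) [OR] = 1 − (1−0.09) × (1−0.39) = 0.444900
P(Port system fails) [OR] = 1 − (1−0.37) × (1−0.04) × (1−0.06) = 0.431488
P(Followup chain lost) [OR] = 1 − (1−0.431488) × (1−0.10) = 0.488339
P(Ship steering unresponsive) [OR] = 1 − (1−0.000189) × (1−0.444900) × (1−0.488339) = 0.716031
Rounded to 4 decimal places: P(Ship steering unresponsive) ≈ 0.7160.

0.7160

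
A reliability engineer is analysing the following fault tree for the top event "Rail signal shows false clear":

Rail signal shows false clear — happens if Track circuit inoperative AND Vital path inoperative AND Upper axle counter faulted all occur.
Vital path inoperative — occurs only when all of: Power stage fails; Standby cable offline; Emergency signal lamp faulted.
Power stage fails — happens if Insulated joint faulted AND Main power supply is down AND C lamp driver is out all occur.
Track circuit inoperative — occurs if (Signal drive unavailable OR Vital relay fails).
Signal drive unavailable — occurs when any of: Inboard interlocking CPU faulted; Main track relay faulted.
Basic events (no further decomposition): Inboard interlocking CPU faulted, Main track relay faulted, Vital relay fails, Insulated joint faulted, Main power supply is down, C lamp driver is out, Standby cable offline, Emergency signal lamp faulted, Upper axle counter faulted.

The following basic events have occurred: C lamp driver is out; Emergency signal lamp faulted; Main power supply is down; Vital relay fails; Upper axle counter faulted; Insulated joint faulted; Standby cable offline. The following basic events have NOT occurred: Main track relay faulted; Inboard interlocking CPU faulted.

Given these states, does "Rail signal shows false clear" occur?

Yes

Signal drive unavailable [OR]: Inboard interlocking CPU faulted=not, Main track relay faulted=not → no input occurs → does not occur.
Track circuit inoperative [OR]: Signal drive unavailable=not, Vital relay fails=occurs → at least one input occurs → occurs.
Power stage fails [AND]: Insulated joint faulted=occurs, Main power supply is down=occurs, C lamp driver is out=occurs → all inputs occur → occurs.
Vital path inoperative [AND]: Power stage fails=occurs, Standby cable offline=occurs, Emergency signal lamp faulted=occurs → all inputs occur → occurs.
Rail signal shows false clear [AND]: Track circuit inoperative=occurs, Vital path inoperative=occurs, Upper axle counter faulted=occurs → all inputs occur → occurs.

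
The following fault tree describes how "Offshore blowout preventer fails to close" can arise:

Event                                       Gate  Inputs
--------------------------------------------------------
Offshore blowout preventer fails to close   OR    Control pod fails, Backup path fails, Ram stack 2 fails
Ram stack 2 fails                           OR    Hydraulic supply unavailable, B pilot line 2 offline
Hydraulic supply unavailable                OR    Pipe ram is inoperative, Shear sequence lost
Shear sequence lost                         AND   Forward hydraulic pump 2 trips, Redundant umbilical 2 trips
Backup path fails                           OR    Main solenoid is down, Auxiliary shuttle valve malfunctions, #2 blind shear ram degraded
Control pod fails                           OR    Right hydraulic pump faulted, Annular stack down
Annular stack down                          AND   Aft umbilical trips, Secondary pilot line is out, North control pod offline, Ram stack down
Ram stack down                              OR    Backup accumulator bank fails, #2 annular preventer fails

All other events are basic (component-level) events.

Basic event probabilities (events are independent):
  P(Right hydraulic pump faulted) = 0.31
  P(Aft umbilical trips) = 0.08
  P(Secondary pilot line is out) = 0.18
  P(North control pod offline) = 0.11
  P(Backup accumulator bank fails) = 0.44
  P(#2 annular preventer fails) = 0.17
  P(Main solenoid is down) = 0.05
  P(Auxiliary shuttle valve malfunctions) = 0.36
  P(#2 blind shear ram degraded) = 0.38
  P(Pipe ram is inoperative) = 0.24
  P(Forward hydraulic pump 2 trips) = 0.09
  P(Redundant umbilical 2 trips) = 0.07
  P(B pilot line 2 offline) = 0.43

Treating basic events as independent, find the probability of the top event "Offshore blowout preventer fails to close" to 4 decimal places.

0.8881

P(Ram stack down) [OR] = 1 − (1−0.44) × (1−0.17) = 0.535200
P(Annular stack down) [AND] = 0.08 × 0.18 × 0.11 × 0.535200 = 0.000848
P(Control pod fails) [OR] = 1 − (1−0.31) × (1−0.000848) = 0.310585
P(Backup path fails) [OR] = 1 − (1−0.05) × (1−0.36) × (1−0.38) = 0.623040
P(Shear sequence lost) [AND] = 0.09 × 0.07 = 0.006300
P(Hydraulic supply unavailable) [OR] = 1 − (1−0.24) × (1−0.006300) = 0.244788
P(Ram stack 2 fails) [OR] = 1 − (1−0.244788) × (1−0.43) = 0.569529
P(Offshore blowout preventer fails to close) [OR] = 1 − (1−0.310585) × (1−0.623040) × (1−0.569529) = 0.888128
Rounded to 4 decimal places: P(Offshore blowout preventer fails to close) ≈ 0.8881.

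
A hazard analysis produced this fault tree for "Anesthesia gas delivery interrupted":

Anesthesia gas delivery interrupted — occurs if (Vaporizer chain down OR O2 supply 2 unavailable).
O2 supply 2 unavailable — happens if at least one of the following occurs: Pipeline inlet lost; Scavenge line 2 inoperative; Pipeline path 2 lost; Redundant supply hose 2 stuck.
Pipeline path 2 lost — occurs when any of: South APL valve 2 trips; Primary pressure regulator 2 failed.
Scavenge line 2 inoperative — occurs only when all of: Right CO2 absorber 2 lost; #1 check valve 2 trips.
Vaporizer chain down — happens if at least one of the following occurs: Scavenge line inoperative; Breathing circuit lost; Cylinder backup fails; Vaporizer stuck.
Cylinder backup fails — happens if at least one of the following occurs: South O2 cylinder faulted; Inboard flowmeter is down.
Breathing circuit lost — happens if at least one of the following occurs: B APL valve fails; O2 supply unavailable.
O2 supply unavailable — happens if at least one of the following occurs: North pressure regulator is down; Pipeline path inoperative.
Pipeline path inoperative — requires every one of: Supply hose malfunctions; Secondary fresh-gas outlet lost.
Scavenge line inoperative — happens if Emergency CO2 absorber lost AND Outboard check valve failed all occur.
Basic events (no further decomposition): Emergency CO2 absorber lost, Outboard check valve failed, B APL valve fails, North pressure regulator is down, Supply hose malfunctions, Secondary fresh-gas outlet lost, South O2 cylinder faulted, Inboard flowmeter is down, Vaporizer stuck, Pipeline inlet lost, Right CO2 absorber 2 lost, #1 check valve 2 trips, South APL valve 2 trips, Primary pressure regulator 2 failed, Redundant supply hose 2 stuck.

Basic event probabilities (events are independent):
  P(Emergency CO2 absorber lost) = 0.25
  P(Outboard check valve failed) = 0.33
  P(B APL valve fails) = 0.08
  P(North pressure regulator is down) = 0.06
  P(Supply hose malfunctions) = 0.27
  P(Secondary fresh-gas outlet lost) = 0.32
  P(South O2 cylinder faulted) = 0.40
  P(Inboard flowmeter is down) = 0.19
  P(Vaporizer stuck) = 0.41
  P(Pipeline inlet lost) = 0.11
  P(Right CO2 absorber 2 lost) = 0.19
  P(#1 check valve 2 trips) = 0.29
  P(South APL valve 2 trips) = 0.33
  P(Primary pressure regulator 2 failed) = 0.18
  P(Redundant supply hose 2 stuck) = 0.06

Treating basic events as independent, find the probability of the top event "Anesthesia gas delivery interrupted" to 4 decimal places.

P(Scavenge line inoperative) [AND] = 0.25 × 0.33 = 0.082500
P(Pipeline path inoperative) [AND] = 0.27 × 0.32 = 0.086400
P(O2 supply unavailable) [OR] = 1 − (1−0.06) × (1−0.086400) = 0.141216
P(Breathing circuit lost) [OR] = 1 − (1−0.08) × (1−0.141216) = 0.209919
P(Cylinder backup fails) [OR] = 1 − (1−0.40) × (1−0.19) = 0.514000
P(Vaporizer chain down) [OR] = 1 − (1−0.082500) × (1−0.209919) × (1−0.514000) × (1−0.41) = 0.792142
P(Scavenge line 2 inoperative) [AND] = 0.19 × 0.29 = 0.055100
P(Pipeline path 2 lost) [OR] = 1 − (1−0.33) × (1−0.18) = 0.450600
P(O2 supply 2 unavailable) [OR] = 1 − (1−0.11) × (1−0.055100) × (1−0.450600) × (1−0.06) = 0.565697
P(Anesthesia gas delivery interrupted) [OR] = 1 − (1−0.792142) × (1−0.565697) = 0.909727
Rounded to 4 decimal places: P(Anesthesia gas delivery interrupted) ≈ 0.9097.

0.9097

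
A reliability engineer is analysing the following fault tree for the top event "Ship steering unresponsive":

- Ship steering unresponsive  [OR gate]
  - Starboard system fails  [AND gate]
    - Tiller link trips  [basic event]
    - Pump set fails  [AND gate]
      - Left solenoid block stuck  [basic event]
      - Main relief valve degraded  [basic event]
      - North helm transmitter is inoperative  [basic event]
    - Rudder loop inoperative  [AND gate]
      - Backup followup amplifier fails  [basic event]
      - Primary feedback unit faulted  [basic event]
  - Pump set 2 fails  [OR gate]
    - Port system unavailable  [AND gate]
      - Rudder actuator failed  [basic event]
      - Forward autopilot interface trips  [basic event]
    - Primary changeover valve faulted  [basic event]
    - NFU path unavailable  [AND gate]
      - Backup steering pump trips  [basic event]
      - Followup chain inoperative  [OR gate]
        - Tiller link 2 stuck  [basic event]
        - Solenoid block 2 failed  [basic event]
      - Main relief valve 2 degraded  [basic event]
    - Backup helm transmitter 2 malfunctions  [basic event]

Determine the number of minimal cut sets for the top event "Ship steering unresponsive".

6

Pump set fails [AND]: one cut set from each child combined → 1 × 1 × 1 = 1 cut set(s).
Rudder loop inoperative [AND]: one cut set from each child combined → 1 × 1 = 1 cut set(s).
Starboard system fails [AND]: one cut set from each child combined → 1 × 1 × 1 = 1 cut set(s).
Port system unavailable [AND]: one cut set from each child combined → 1 × 1 = 1 cut set(s).
Followup chain inoperative [OR]: union of children's cut sets → 2 cut set(s).
NFU path unavailable [AND]: one cut set from each child combined → 1 × 2 × 1 = 2 cut set(s).
Pump set 2 fails [OR]: union of children's cut sets → 5 cut set(s).
Ship steering unresponsive [OR]: union of children's cut sets → 6 cut set(s).
Minimal cut sets: {Backup followup amplifier fails, Left solenoid block stuck, Main relief valve degraded, North helm transmitter is inoperative, Primary feedback unit faulted, Tiller link trips}; {Forward autopilot interface trips, Rudder actuator failed}; {Primary changeover valve faulted}; {Backup steering pump trips, Main relief valve 2 degraded, Tiller link 2 stuck}; {Backup steering pump trips, Main relief valve 2 degraded, Solenoid block 2 failed}; {Backup helm transmitter 2 malfunctions}.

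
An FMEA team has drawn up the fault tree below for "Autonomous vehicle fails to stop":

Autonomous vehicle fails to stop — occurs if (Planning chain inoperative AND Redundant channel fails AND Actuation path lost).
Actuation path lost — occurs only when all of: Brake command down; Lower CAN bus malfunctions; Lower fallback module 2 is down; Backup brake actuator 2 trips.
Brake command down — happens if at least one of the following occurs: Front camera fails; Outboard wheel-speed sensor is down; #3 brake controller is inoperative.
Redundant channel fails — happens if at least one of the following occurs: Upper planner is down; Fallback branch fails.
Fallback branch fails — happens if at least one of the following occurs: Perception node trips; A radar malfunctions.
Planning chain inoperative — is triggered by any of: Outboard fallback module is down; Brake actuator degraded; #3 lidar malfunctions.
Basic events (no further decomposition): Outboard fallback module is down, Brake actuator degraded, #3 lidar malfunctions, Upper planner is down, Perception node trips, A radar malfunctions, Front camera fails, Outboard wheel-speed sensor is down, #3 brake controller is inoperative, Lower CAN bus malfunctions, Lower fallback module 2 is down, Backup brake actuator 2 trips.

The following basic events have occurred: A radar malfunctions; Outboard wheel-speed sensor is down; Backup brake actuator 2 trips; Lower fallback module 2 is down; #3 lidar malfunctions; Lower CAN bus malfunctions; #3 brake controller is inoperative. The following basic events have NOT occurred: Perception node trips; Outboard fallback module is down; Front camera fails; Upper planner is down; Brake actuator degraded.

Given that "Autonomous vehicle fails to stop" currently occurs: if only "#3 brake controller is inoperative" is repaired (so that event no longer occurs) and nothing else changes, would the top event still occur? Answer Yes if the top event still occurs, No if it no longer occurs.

Counterfactual: set "#3 brake controller is inoperative" to not occurred.
Planning chain inoperative [OR]: Outboard fallback module is down=not, Brake actuator degraded=not, #3 lidar malfunctions=occurs → at least one input occurs → occurs.
Fallback branch fails [OR]: Perception node trips=not, A radar malfunctions=occurs → at least one input occurs → occurs.
Redundant channel fails [OR]: Upper planner is down=not, Fallback branch fails=occurs → at least one input occurs → occurs.
Brake command down [OR]: Front camera fails=not, Outboard wheel-speed sensor is down=occurs, #3 brake controller is inoperative=not → at least one input occurs → occurs.
Actuation path lost [AND]: Brake command down=occurs, Lower CAN bus malfunctions=occurs, Lower fallback module 2 is down=occurs, Backup brake actuator 2 trips=occurs → all inputs occur → occurs.
Autonomous vehicle fails to stop [AND]: Planning chain inoperative=occurs, Redundant channel fails=occurs, Actuation path lost=occurs → all inputs occur → occurs.

Yes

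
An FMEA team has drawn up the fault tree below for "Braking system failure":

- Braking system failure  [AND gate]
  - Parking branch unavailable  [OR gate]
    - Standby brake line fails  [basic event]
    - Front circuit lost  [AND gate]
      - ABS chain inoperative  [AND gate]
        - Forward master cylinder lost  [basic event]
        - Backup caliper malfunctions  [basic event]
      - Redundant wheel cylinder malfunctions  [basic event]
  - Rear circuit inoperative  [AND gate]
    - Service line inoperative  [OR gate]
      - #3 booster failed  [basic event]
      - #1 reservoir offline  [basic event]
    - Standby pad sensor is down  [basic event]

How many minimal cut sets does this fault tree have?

4

ABS chain inoperative [AND]: one cut set from each child combined → 1 × 1 = 1 cut set(s).
Front circuit lost [AND]: one cut set from each child combined → 1 × 1 = 1 cut set(s).
Parking branch unavailable [OR]: union of children's cut sets → 2 cut set(s).
Service line inoperative [OR]: union of children's cut sets → 2 cut set(s).
Rear circuit inoperative [AND]: one cut set from each child combined → 2 × 1 = 2 cut set(s).
Braking system failure [AND]: one cut set from each child combined → 2 × 2 = 4 cut set(s).
Minimal cut sets: {#3 booster failed, Standby brake line fails, Standby pad sensor is down}; {#1 reservoir offline, Standby brake line fails, Standby pad sensor is down}; {#3 booster failed, Backup caliper malfunctions, Forward master cylinder lost, Redundant wheel cylinder malfunctions, Standby pad sensor is down}; {#1 reservoir offline, Backup caliper malfunctions, Forward master cylinder lost, Redundant wheel cylinder malfunctions, Standby pad sensor is down}.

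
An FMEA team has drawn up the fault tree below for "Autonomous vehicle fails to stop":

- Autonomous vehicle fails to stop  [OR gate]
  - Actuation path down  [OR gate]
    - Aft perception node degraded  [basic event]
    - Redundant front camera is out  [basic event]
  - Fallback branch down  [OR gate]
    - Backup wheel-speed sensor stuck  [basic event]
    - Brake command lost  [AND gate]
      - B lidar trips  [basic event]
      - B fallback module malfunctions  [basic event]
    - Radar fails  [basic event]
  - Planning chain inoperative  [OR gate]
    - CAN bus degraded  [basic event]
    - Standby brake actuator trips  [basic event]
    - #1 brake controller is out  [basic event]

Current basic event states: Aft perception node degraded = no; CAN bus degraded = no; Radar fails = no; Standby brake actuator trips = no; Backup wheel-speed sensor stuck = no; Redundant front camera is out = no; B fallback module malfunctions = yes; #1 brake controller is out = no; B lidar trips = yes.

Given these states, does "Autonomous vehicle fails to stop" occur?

Yes

Actuation path down [OR]: Aft perception node degraded=not, Redundant front camera is out=not → no input occurs → does not occur.
Brake command lost [AND]: B lidar trips=occurs, B fallback module malfunctions=occurs → all inputs occur → occurs.
Fallback branch down [OR]: Backup wheel-speed sensor stuck=not, Brake command lost=occurs, Radar fails=not → at least one input occurs → occurs.
Planning chain inoperative [OR]: CAN bus degraded=not, Standby brake actuator trips=not, #1 brake controller is out=not → no input occurs → does not occur.
Autonomous vehicle fails to stop [OR]: Actuation path down=not, Fallback branch down=occurs, Planning chain inoperative=not → at least one input occurs → occurs.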